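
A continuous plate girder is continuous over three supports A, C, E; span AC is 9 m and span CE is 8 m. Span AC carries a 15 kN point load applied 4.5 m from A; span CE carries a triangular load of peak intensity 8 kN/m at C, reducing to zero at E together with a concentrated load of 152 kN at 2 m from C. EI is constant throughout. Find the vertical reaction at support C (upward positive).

Release continuity at C by inserting a hinge; the redundant is the internal moment M_C. The primary structure is two simply-supported spans AC and CE.
Discontinuity in slope at C on the released structure — sum the simple-span end rotations:
  span AC: point load 15 at a = 4.5: Pab(L + a)/(6LEI) = 75.94/EI
  span CE: triangular load, peak 8: w₀L³/(45EI) = 91.02/EI
  span CE: point load 152 at a = 2: Pab(L + b)/(6LEI) = 532/EI
  relative rotation θ_0 = (75.94 + 623)/EI = 699/EI
A unit hogging moment at C produces rotation L₁/(3EI) + L₂/(3EI) = 5.667/EI.
Slope continuity at C: θ_0 = M_C·5.667/EI, so M_C = 699/5.667 = 123.3 kN·m (hogging).
Span AC, ΣM about A with M_C applied at C: R_C^{AC}·9 = 67.5 + 123.3, so R_C^{AC} = 21.21 kN and R_A = 15 − 21.21 = -6.205 kN.
Span CE, ΣM about E: R_C^{CE}·8 = 1083 + 123.3, so R_C^{CE} = 150.8 kN and R_E = 184 − 150.8 = 33.25 kN.
R_C = 21.21 + 150.8 = 172 kN.

R_C = 172 kN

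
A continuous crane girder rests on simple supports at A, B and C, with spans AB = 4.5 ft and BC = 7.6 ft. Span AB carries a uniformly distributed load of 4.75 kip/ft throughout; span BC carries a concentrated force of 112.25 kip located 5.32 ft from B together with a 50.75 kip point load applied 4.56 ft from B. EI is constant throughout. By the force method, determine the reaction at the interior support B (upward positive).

R_B = 106.5 kip

Release continuity at B by inserting a hinge; the redundant is the internal moment M_B. The primary structure is two simply-supported spans AB and BC.
Discontinuity in slope at B on the released structure — sum the simple-span end rotations:
  span AB: UDL 4.75: wL³/(24EI) = 18.04/EI
  span BC: point load 112.25 at a = 5.32: Pab(L + b)/(6LEI) = 295/EI
  span BC: point load 50.75 at a = 4.56: Pab(L + b)/(6LEI) = 164.2/EI
  relative rotation θ_0 = (18.04 + 459.2)/EI = 477.2/EI
A unit hogging moment at B produces rotation L₁/(3EI) + L₂/(3EI) = 4.033/EI.
Slope continuity at B: θ_0 = M_B·4.033/EI, so M_B = 477.2/4.033 = 118.3 kip·ft (hogging).
Span AB, ΣM about A with M_B applied at B: R_B^{AB}·4.5 = 48.09 + 118.3, so R_B^{AB} = 36.98 kip and R_A = 21.38 − 36.98 = -15.6 kip.
Span BC, ΣM about C: R_B^{BC}·7.6 = 410.2 + 118.3, so R_B^{BC} = 69.54 kip and R_C = 163 − 69.54 = 93.46 kip.
R_B = 36.98 + 69.54 = 106.5 kip.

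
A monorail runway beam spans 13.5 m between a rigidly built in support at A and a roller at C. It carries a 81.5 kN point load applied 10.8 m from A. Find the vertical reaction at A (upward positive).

Release the roller at C. Primary structure: cantilever fixed at A.
Free-end deflection of the primary structure under the applied loading (downward +):
  point load 81.5 at a = 10.8: Pa²(3L − a)/(6EI) = 47055/EI
Flexibility coefficient — unit upward force at C: δ_{CC} = L³/(3EI) = 820.1/EI.
The prop prevents deflection at C: R_C = δ_0/δ_{CC} = 47055/820.1 = 57.38 kN.
Vertical equilibrium: R_A = ΣP − R_C = 81.5 − 57.38 = 24.12 kN.

R_A = 24.12 kN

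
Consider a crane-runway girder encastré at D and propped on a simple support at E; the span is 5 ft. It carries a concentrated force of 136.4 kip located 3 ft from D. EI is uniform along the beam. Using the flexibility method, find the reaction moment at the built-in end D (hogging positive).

M_D = 114.6 kip·ft

Remove the prop at E; the released (primary) structure is a cantilever built in at D.
Deflection at E on the released cantilever, summing each load's contribution:
  point load 136.4 at a = 3: Pa²(3L − a)/(6EI) = 2455/EI
Flexibility coefficient — unit upward force at E: δ_{EE} = L³/(3EI) = 41.67/EI.
The prop prevents deflection at E: R_E = δ_0/δ_{EE} = 2455/41.67 = 58.92 kip.
Moment equilibrium about D: M_D = Σ(load moments about D) − R_E·L = 409.2 − 58.92×5 = 114.6 kip·ft.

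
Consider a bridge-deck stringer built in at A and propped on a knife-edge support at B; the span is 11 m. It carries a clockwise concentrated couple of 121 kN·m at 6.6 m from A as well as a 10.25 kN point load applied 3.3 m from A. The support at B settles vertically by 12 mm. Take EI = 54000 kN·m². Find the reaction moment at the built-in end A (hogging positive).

M_A = 4.732 kN·m

Choose R_B as the redundant. The primary structure is the cantilever fixed at A.
Primary-structure tip deflection at B by superposition:
  clockwise couple 121 at a = 6.6: M₀a(2L − a)/(2EI) = 6149/EI
  point load 10.25 at a = 3.3: Pa²(3L − a)/(6EI) = 552.5/EI
  δ_0 = 6702/EI
Tip deflection under a unit load at B: L³/(3EI) = 443.7/EI.
With EI = 54000 kN·m²: δ_0 = 0.12411 m and δ_{BB} = 0.008216 m/kN.
Compatibility — the beam at B must follow the support down by 0.012 m: δ_0 − R_B·δ_{BB} = 0.012, so R_B = (0.12411 − 0.012)/0.008216 = 13.64 kN.
Moment equilibrium about A: M_A = Σ(load moments about A) − R_B·L = 154.8 − 13.64×11 = 4.732 kN·m.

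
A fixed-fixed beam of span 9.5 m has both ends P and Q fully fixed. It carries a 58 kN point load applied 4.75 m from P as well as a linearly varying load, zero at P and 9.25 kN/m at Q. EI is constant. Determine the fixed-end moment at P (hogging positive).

M_P = 96.7 kN·m

Take the two fixed-end moments M_P, M_Q as redundants; the released structure is the simple span PQ.
End rotations of the released simple span under the applied load (×1/EI):
  at P: point load 58 at a = 4.75: Pab(L + b)/(6LEI) = 327.2/EI
  at Q: point load 58 at a = 4.75: Pab(L + a)/(6LEI) = 327.2/EI
  at P: triangular load, peak 9.25: 7w₀L³/(360EI) = 154.2/EI
  at Q: triangular load, peak 9.25: w₀L³/(45EI) = 176.2/EI
  θ_P0 = 481.4/EI,  θ_Q0 = 503.4/EI
Flexibility coefficients: a unit moment at one end gives L/(3EI) there and L/(6EI) at the far end, so f₁₁ = f₂₂ = 3.167/EI and f₁₂ = f₂₁ = 1.583/EI.
Compatibility — zero rotation at each built-in end:
  3.167 M_P + 1.583 M_Q = 481.4
  1.583 M_P + 3.167 M_Q = 503.4
Solving the pair gives M_P = 96.7 kN·m and M_Q = 110.6 kN·m (hogging).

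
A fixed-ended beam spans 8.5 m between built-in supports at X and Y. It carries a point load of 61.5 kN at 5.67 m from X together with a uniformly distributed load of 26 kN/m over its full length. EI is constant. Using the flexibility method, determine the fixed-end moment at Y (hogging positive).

M_Y = 234 kN·m

Release both end moments; the primary structure is a simply-supported span XY with redundants M_X and M_Y.
End rotations of the released simple span under the applied load (×1/EI):
  at X: point load 61.5 at a = 5.67: Pab(L + b)/(6LEI) = 219.2/EI
  at Y: point load 61.5 at a = 5.67: Pab(L + a)/(6LEI) = 274.2/EI
  at X: UDL 26: wL³/(24EI) = 665.3/EI
  at Y: UDL 26: wL³/(24EI) = 665.3/EI
  θ_X0 = 884.5/EI,  θ_Y0 = 939.5/EI
Flexibility coefficients: a unit moment at one end gives L/(3EI) there and L/(6EI) at the far end, so f₁₁ = f₂₂ = 2.833/EI and f₁₂ = f₂₁ = 1.417/EI.
Compatibility — zero rotation at each built-in end:
  2.833 M_X + 1.417 M_Y = 884.5
  1.417 M_X + 2.833 M_Y = 939.5
Solving the pair gives M_X = 195.2 kN·m and M_Y = 234 kN·m (hogging).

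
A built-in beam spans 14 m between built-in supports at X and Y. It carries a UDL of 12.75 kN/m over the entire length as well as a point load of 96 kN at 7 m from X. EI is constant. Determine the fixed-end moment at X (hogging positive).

M_X = 376.2 kN·m

Release both end moments; the primary structure is a simply-supported span XY with redundants M_X and M_Y.
End rotations of the released simple span under the applied load (×1/EI):
  at X: UDL 12.75: wL³/(24EI) = 1458/EI
  at Y: UDL 12.75: wL³/(24EI) = 1458/EI
  at X: point load 96 at a = 7: Pab(L + b)/(6LEI) = 1176/EI
  at Y: point load 96 at a = 7: Pab(L + a)/(6LEI) = 1176/EI
  θ_X0 = 2634/EI,  θ_Y0 = 2634/EI
Flexibility coefficients: a unit moment at one end gives L/(3EI) there and L/(6EI) at the far end, so f₁₁ = f₂₂ = 4.667/EI and f₁₂ = f₂₁ = 2.333/EI.
Compatibility — zero rotation at each built-in end:
  4.667 M_X + 2.333 M_Y = 2634
  2.333 M_X + 4.667 M_Y = 2634
Solving the pair gives M_X = 376.2 kN·m and M_Y = 376.2 kN·m (hogging).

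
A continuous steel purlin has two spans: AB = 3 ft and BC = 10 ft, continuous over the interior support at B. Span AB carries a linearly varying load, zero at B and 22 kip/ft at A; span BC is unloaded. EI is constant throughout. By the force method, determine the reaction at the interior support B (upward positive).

Release continuity at B by inserting a hinge; the redundant is the internal moment M_B. The primary structure is two simply-supported spans AB and BC.
Discontinuity in slope at B on the released structure — sum the simple-span end rotations:
  span AB: triangular load, peak 22: 7w₀L³/(360EI) = 11.55/EI
  relative rotation θ_0 = (11.55 + 0)/EI = 11.55/EI
A unit hogging moment at B produces rotation L₁/(3EI) + L₂/(3EI) = 4.333/EI.
Compatibility: M_B·(L₁+L₂)/(3EI) = θ_0, giving M_B = 2.665 kip·ft (hogging).
Span AB, ΣM about A with M_B applied at B: R_B^{AB}·3 = 33 + 2.665, so R_B^{AB} = 11.89 kip and R_A = 33 − 11.89 = 21.11 kip.
Span BC, ΣM about C: R_B^{BC}·10 = 0 + 2.665, so R_B^{BC} = 0.2665 kip and R_C = 0 − 0.2665 = -0.2665 kip.
R_B = 11.89 + 0.2665 = 12.15 kip.

R_B = 12.15 kip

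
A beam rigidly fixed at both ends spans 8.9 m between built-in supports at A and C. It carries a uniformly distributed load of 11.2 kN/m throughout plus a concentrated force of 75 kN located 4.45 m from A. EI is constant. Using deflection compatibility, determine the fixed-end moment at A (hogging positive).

M_A = 157.4 kN·m

Release both end moments; the primary structure is a simply-supported span AC with redundants M_A and M_C.
Simple-span end rotations at A and C under the given loads:
  at A: UDL 11.2: wL³/(24EI) = 329/EI
  at C: UDL 11.2: wL³/(24EI) = 329/EI
  at A: point load 75 at a = 4.45: Pab(L + b)/(6LEI) = 371.3/EI
  at C: point load 75 at a = 4.45: Pab(L + a)/(6LEI) = 371.3/EI
  θ_A0 = 700.3/EI,  θ_C0 = 700.3/EI
Flexibility coefficients: a unit moment at one end gives L/(3EI) there and L/(6EI) at the far end, so f₁₁ = f₂₂ = 2.967/EI and f₁₂ = f₂₁ = 1.483/EI.
Compatibility — zero rotation at each built-in end:
  2.967 M_A + 1.483 M_C = 700.3
  1.483 M_A + 2.967 M_C = 700.3
Solving the pair gives M_A = 157.4 kN·m and M_C = 157.4 kN·m (hogging).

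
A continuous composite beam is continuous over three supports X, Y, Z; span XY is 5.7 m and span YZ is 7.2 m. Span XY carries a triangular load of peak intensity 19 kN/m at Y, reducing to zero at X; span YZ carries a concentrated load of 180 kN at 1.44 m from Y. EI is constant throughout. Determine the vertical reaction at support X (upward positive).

Insert a hinge at Y; M_Y is the redundant, and each span becomes simply supported.
Rotations at Y on the released spans (each span's end-slope, ×1/EI):
  span XY: triangular load, peak 19: w₀L³/(45EI) = 78.19/EI
  span YZ: point load 180 at a = 1.44: Pab(L + b)/(6LEI) = 447.9/EI
  relative rotation θ_0 = (78.19 + 447.9)/EI = 526.1/EI
A unit hogging moment at Y produces rotation L₁/(3EI) + L₂/(3EI) = 4.3/EI.
Compatibility: M_Y·(L₁+L₂)/(3EI) = θ_0, giving M_Y = 122.3 kN·m (hogging).
Span XY, ΣM about X with M_Y applied at Y: R_Y^{XY}·5.7 = 205.8 + 122.3, so R_Y^{XY} = 57.56 kN and R_X = 54.15 − 57.56 = -3.414 kN.

R_X = -3.414 kN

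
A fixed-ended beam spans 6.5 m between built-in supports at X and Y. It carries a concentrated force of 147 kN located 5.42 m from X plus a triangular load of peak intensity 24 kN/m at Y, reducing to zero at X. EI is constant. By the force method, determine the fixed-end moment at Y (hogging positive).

Release both end moments; the primary structure is a simply-supported span XY with redundants M_X and M_Y.
End rotations of the released simple span under the applied load (×1/EI):
  at X: point load 147 at a = 5.42: Pab(L + b)/(6LEI) = 167.2/EI
  at Y: point load 147 at a = 5.42: Pab(L + a)/(6LEI) = 263/EI
  at X: triangular load, peak 24: 7w₀L³/(360EI) = 128.2/EI
  at Y: triangular load, peak 24: w₀L³/(45EI) = 146.5/EI
  θ_X0 = 295.4/EI,  θ_Y0 = 409.5/EI
Flexibility coefficients: a unit moment at one end gives L/(3EI) there and L/(6EI) at the far end, so f₁₁ = f₂₂ = 2.167/EI and f₁₂ = f₂₁ = 1.083/EI.
Compatibility — zero rotation at each built-in end:
  2.167 M_X + 1.083 M_Y = 295.4
  1.083 M_X + 2.167 M_Y = 409.5
Solving the pair gives M_X = 55.8 kN·m and M_Y = 161.1 kN·m (hogging).

M_Y = 161.1 kN·m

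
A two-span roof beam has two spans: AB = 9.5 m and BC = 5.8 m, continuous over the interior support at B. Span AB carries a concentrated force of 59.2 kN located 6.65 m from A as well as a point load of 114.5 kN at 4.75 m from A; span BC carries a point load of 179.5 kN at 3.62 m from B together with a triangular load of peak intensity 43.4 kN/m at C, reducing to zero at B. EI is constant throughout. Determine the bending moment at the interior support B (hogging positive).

Take M_B as the redundant. Released structure: two simple spans AB and BC with a hinge at B.
Rotations at B on the released spans (each span's end-slope, ×1/EI):
  span AB: point load 59.2 at a = 6.65: Pab(L + a)/(6LEI) = 317.9/EI
  span AB: point load 114.5 at a = 4.75: Pab(L + a)/(6LEI) = 645.9/EI
  span BC: point load 179.5 at a = 3.62: Pab(L + b)/(6LEI) = 324.8/EI
  span BC: triangular load, peak 43.4: 7w₀L³/(360EI) = 164.7/EI
  relative rotation θ_0 = (963.7 + 489.5)/EI = 1453/EI
A unit hogging moment at B produces rotation L₁/(3EI) + L₂/(3EI) = 5.1/EI.
Slope continuity at B: θ_0 = M_B·5.1/EI, so M_B = 1453/5.1 = 284.9 kN·m (hogging).

M_B = 284.9 kN·m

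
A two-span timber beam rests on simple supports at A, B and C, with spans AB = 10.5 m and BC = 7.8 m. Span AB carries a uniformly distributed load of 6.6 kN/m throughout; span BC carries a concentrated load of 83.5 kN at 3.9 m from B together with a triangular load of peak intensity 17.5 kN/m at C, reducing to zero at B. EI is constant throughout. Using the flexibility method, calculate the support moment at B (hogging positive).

M_B = 130.7 kN·m

Insert a hinge at B; M_B is the redundant, and each span becomes simply supported.
Rotations at B on the released spans (each span's end-slope, ×1/EI):
  span AB: UDL 6.6: wL³/(24EI) = 318.3/EI
  span BC: point load 83.5 at a = 3.9: Pab(L + b)/(6LEI) = 317.5/EI
  span BC: triangular load, peak 17.5: 7w₀L³/(360EI) = 161.5/EI
  relative rotation θ_0 = (318.3 + 479)/EI = 797.3/EI
A unit hogging moment at B produces rotation L₁/(3EI) + L₂/(3EI) = 6.1/EI.
Slope continuity at B: θ_0 = M_B·6.1/EI, so M_B = 797.3/6.1 = 130.7 kN·m (hogging).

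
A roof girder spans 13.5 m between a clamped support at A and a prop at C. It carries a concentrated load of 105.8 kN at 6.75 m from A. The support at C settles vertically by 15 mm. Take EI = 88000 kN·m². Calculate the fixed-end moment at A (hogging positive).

M_A = 289.5 kN·m

Remove the prop at C; the released (primary) structure is a cantilever built in at A.
Primary-structure tip deflection at C by superposition:
  point load 105.8 at a = 6.75: Pa²(3L − a)/(6EI) = 27115/EI
Tip deflection under a unit load at C: L³/(3EI) = 820.1/EI.
With EI = 88000 kN·m²: δ_0 = 0.30813 m and δ_{CC} = 0.00932 m/kN.
Compatibility — the beam at C must follow the support down by 0.015 m: δ_0 − R_C·δ_{CC} = 0.015, so R_C = (0.30813 − 0.015)/0.00932 = 31.45 kN.
Moment equilibrium about A: M_A = Σ(load moments about A) − R_C·L = 714.1 − 31.45×13.5 = 289.5 kN·m.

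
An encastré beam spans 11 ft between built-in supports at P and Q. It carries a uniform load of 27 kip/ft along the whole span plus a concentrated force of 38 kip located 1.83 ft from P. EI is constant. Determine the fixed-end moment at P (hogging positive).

M_P = 320.6 kip·ft

Release both end moments; the primary structure is a simply-supported span PQ with redundants M_P and M_Q.
End rotations of the released simple span under the applied load (×1/EI):
  at P: UDL 27: wL³/(24EI) = 1497/EI
  at Q: UDL 27: wL³/(24EI) = 1497/EI
  at P: point load 38 at a = 1.83: Pab(L + b)/(6LEI) = 194.9/EI
  at Q: point load 38 at a = 1.83: Pab(L + a)/(6LEI) = 124/EI
  θ_P0 = 1692/EI,  θ_Q0 = 1621/EI
Flexibility coefficients: a unit moment at one end gives L/(3EI) there and L/(6EI) at the far end, so f₁₁ = f₂₂ = 3.667/EI and f₁₂ = f₂₁ = 1.833/EI.
Compatibility — zero rotation at each built-in end:
  3.667 M_P + 1.833 M_Q = 1692
  1.833 M_P + 3.667 M_Q = 1621
Solving the pair gives M_P = 320.6 kip·ft and M_Q = 281.9 kip·ft (hogging).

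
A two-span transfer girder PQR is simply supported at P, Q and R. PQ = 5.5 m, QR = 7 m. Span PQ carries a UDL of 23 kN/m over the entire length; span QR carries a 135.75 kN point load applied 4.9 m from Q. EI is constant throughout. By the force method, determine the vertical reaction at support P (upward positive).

R_P = 43.09 kN

Insert a hinge at Q; M_Q is the redundant, and each span becomes simply supported.
Rotations at Q on the released spans (each span's end-slope, ×1/EI):
  span PQ: UDL 23: wL³/(24EI) = 159.4/EI
  span QR: point load 135.75 at a = 4.9: Pab(L + b)/(6LEI) = 302.7/EI
  relative rotation θ_0 = (159.4 + 302.7)/EI = 462.1/EI
A unit hogging moment at Q produces rotation L₁/(3EI) + L₂/(3EI) = 4.167/EI.
Slope continuity at Q: θ_0 = M_Q·4.167/EI, so M_Q = 462.1/4.167 = 110.9 kN·m (hogging).
Span PQ, ΣM about P with M_Q applied at Q: R_Q^{PQ}·5.5 = 347.9 + 110.9, so R_Q^{PQ} = 83.41 kN and R_P = 126.5 − 83.41 = 43.09 kN.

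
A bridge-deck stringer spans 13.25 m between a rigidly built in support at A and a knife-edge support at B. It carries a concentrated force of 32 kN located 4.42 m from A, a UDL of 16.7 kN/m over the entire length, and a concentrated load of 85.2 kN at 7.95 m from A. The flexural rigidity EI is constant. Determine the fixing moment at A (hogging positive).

Take the reaction at B as the redundant and release it; the primary structure is a cantilever fixed at A.
Deflection at B on the released cantilever, summing each load's contribution:
  point load 32 at a = 4.42: Pa²(3L − a)/(6EI) = 3681/EI
  UDL 16.7: wL⁴/(8EI) = 64341/EI
  point load 85.2 at a = 7.95: Pa²(3L − a)/(6EI) = 28540/EI
  δ_0 = 96562/EI
Flexibility coefficient — unit upward force at B: δ_{BB} = L³/(3EI) = 775.4/EI.
The prop prevents deflection at B: R_B = δ_0/δ_{BB} = 96562/775.4 = 124.5 kN.
Moment equilibrium about A: M_A = Σ(load moments about A) − R_B·L = 2285 − 124.5×13.25 = 634.7 kN·m.

M_A = 634.7 kN·m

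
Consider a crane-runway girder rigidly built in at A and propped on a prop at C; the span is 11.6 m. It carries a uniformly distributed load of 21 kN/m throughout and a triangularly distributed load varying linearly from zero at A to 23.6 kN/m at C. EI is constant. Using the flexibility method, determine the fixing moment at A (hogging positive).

M_A = 538.5 kN·m

Take the reaction at C as the redundant and release it; the primary structure is a cantilever fixed at A.
Primary-structure tip deflection at C by superposition:
  UDL 21: wL⁴/(8EI) = 47529/EI
  triangular load, peak 23.6 at the free end: 11w₀L⁴/(120EI) = 39170/EI
  δ_0 = 86699/EI
Flexibility coefficient — unit upward force at C: δ_{CC} = L³/(3EI) = 520.3/EI.
Compatibility at C: δ_0 − R_C·δ_{CC} = 0, so R_C = 86699/520.3 = 166.6 kN.
Moment equilibrium about A: M_A = Σ(load moments about A) − R_C·L = 2471 − 166.6×11.6 = 538.5 kN·m.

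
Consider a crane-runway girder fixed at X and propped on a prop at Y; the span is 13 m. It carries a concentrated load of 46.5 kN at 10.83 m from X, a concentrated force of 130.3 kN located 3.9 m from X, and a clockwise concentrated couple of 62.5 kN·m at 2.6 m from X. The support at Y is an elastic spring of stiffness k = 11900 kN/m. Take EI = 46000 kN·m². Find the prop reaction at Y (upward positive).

R_Y = 53.11 kN

Release the roller at Y. Primary structure: cantilever fixed at X.
Free-end deflection of the primary structure under the applied loading (downward +):
  point load 46.5 at a = 10.83: Pa²(3L − a)/(6EI) = 25606/EI
  point load 130.3 at a = 3.9: Pa²(3L − a)/(6EI) = 11594/EI
  clockwise couple 62.5 at a = 2.6: M₀a(2L − a)/(2EI) = 1901/EI
  δ_0 = 39101/EI
Tip deflection under a unit load at Y: L³/(3EI) = 732.3/EI.
With EI = 46000 kN·m²: δ_0 = 0.85003 m and δ_{YY} = 0.01592 m/kN.
Compatibility — the spring shortens by R_Y/k under the reaction it provides: δ_0 − R_Y·δ_{YY} = R_Y/k. With 1/k = 0.000084 m/kN, R_Y = δ_0 / (δ_{YY} + 1/k) = 0.85003 / (0.01592 + 0.000084) = 53.11 kN.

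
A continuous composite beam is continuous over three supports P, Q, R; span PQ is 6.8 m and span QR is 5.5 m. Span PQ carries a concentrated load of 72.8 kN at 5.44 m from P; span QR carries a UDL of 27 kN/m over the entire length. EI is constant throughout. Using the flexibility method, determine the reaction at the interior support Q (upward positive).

R_Q = 160.5 kN

Release continuity at Q by inserting a hinge; the redundant is the internal moment M_Q. The primary structure is two simply-supported spans PQ and QR.
Discontinuity in slope at Q on the released structure — sum the simple-span end rotations:
  span PQ: point load 72.8 at a = 5.44: Pab(L + a)/(6LEI) = 161.6/EI
  span QR: UDL 27: wL³/(24EI) = 187.2/EI
  relative rotation θ_0 = (161.6 + 187.2)/EI = 348.8/EI
A unit hogging moment at Q produces rotation L₁/(3EI) + L₂/(3EI) = 4.1/EI.
Compatibility: M_Q·(L₁+L₂)/(3EI) = θ_0, giving M_Q = 85.06 kN·m (hogging).
Span PQ, ΣM about P with M_Q applied at Q: R_Q^{PQ}·6.8 = 396 + 85.06, so R_Q^{PQ} = 70.75 kN and R_P = 72.8 − 70.75 = 2.051 kN.
Span QR, ΣM about R: R_Q^{QR}·5.5 = 408.4 + 85.06, so R_Q^{QR} = 89.72 kN and R_R = 148.5 − 89.72 = 58.78 kN.
R_Q = 70.75 + 89.72 = 160.5 kN.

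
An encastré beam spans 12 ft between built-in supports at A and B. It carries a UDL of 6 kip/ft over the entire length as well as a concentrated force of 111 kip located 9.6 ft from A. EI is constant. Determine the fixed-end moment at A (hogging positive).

Take the two fixed-end moments M_A, M_B as redundants; the released structure is the simple span AB.
End rotations of the released simple span under the applied load (×1/EI):
  at A: UDL 6: wL³/(24EI) = 432/EI
  at B: UDL 6: wL³/(24EI) = 432/EI
  at A: point load 111 at a = 9.6: Pab(L + b)/(6LEI) = 511.5/EI
  at B: point load 111 at a = 9.6: Pab(L + a)/(6LEI) = 767.2/EI
  θ_A0 = 943.5/EI,  θ_B0 = 1199/EI
Flexibility coefficients: a unit moment at one end gives L/(3EI) there and L/(6EI) at the far end, so f₁₁ = f₂₂ = 4/EI and f₁₂ = f₂₁ = 2/EI.
Compatibility — zero rotation at each built-in end:
  4 M_A + 2 M_B = 943.5
  2 M_A + 4 M_B = 1199
Solving the pair gives M_A = 114.6 kip·ft and M_B = 242.5 kip·ft (hogging).

M_A = 114.6 kip·ft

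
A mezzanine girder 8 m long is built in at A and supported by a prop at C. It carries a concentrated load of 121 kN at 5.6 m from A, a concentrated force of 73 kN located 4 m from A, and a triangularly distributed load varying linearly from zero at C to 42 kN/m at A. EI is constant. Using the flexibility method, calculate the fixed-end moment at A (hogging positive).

M_A = 420.8 kN·m

Remove the prop at C; the released (primary) structure is a cantilever built in at A.
Downward deflection at the released point C due to the loads:
  point load 121 at a = 5.6: Pa²(3L − a)/(6EI) = 11637/EI
  point load 73 at a = 4: Pa²(3L − a)/(6EI) = 3893/EI
  triangular load, peak 42 at the fixed end: w₀L⁴/(30EI) = 5734/EI
  δ_0 = 21264/EI
Tip deflection under a unit load at C: L³/(3EI) = 170.7/EI.
The prop prevents deflection at C: R_C = δ_0/δ_{CC} = 21264/170.7 = 124.6 kN.
Moment equilibrium about A: M_A = Σ(load moments about A) − R_C·L = 1418 − 124.6×8 = 420.8 kN·m.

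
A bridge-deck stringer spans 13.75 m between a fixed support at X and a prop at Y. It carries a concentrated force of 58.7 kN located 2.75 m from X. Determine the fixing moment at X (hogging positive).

Take the reaction at Y as the redundant and release it; the primary structure is a cantilever fixed at X.
Free-end deflection of the primary structure under the applied loading (downward +):
  point load 58.7 at a = 2.75: Pa²(3L − a)/(6EI) = 2848/EI
Flexibility coefficient — unit upward force at Y: δ_{YY} = L³/(3EI) = 866.5/EI.
Compatibility at Y: δ_0 − R_Y·δ_{YY} = 0, so R_Y = 2848/866.5 = 3.287 kN.
Moment equilibrium about X: M_X = Σ(load moments about X) − R_Y·L = 161.4 − 3.287×13.75 = 116.2 kN·m.

M_X = 116.2 kN·m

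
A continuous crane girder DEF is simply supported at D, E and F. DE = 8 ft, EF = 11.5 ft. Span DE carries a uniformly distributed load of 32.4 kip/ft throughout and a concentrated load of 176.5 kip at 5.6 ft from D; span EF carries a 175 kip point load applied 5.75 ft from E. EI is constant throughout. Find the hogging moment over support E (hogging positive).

Insert a hinge at E; M_E is the redundant, and each span becomes simply supported.
End slopes at the hinge E, treating each span as simply supported:
  span DE: UDL 32.4: wL³/(24EI) = 691.2/EI
  span DE: point load 176.5 at a = 5.6: Pab(L + a)/(6LEI) = 672.1/EI
  span EF: point load 175 at a = 5.75: Pab(L + b)/(6LEI) = 1446/EI
  relative rotation θ_0 = (1363 + 1446)/EI = 2810/EI
A unit hogging moment at E produces rotation L₁/(3EI) + L₂/(3EI) = 6.5/EI.
Compatibility: M_E·(L₁+L₂)/(3EI) = θ_0, giving M_E = 432.3 kip·ft (hogging).

M_E = 432.3 kip·ft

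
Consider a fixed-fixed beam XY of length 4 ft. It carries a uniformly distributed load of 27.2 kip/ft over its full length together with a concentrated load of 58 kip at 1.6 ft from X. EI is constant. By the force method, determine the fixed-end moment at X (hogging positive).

Take the two fixed-end moments M_X, M_Y as redundants; the released structure is the simple span XY.
On the primary (simply-supported) span, the end slopes from the loading are:
  at X: UDL 27.2: wL³/(24EI) = 72.53/EI
  at Y: UDL 27.2: wL³/(24EI) = 72.53/EI
  at X: point load 58 at a = 1.6: Pab(L + b)/(6LEI) = 59.39/EI
  at Y: point load 58 at a = 1.6: Pab(L + a)/(6LEI) = 51.97/EI
  θ_X0 = 131.9/EI,  θ_Y0 = 124.5/EI
Flexibility coefficients: a unit moment at one end gives L/(3EI) there and L/(6EI) at the far end, so f₁₁ = f₂₂ = 1.333/EI and f₁₂ = f₂₁ = 0.6667/EI.
Compatibility — zero rotation at each built-in end:
  1.333 M_X + 0.6667 M_Y = 131.9
  0.6667 M_X + 1.333 M_Y = 124.5
Solving the pair gives M_X = 69.67 kip·ft and M_Y = 58.54 kip·ft (hogging).

M_X = 69.67 kip·ft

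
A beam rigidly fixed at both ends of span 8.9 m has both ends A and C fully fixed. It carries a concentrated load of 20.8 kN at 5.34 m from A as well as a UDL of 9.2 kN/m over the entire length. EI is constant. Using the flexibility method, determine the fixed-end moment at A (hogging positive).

Release both end moments; the primary structure is a simply-supported span AC with redundants M_A and M_C.
On the primary (simply-supported) span, the end slopes from the loading are:
  at A: point load 20.8 at a = 5.34: Pab(L + b)/(6LEI) = 92.26/EI
  at C: point load 20.8 at a = 5.34: Pab(L + a)/(6LEI) = 105.4/EI
  at A: UDL 9.2: wL³/(24EI) = 270.2/EI
  at C: UDL 9.2: wL³/(24EI) = 270.2/EI
  θ_A0 = 362.5/EI,  θ_C0 = 375.7/EI
Flexibility coefficients: a unit moment at one end gives L/(3EI) there and L/(6EI) at the far end, so f₁₁ = f₂₂ = 2.967/EI and f₁₂ = f₂₁ = 1.483/EI.
Compatibility — zero rotation at each built-in end:
  2.967 M_A + 1.483 M_C = 362.5
  1.483 M_A + 2.967 M_C = 375.7
Solving the pair gives M_A = 78.5 kN·m and M_C = 87.38 kN·m (hogging).

M_A = 78.5 kN·m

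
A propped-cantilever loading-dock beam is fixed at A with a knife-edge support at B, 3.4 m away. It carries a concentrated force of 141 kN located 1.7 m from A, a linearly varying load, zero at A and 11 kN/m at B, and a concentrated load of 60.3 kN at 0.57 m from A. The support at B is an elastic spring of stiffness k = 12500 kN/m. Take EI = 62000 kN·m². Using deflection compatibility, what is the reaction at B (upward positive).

R_B = 41.16 kN

Take the reaction at B as the redundant and release it; the primary structure is a cantilever fixed at A.
Primary-structure tip deflection at B by superposition:
  point load 141 at a = 1.7: Pa²(3L − a)/(6EI) = 577.3/EI
  triangular load, peak 11 at the free end: 11w₀L⁴/(120EI) = 134.7/EI
  point load 60.3 at a = 0.57: Pa²(3L − a)/(6EI) = 31.44/EI
  δ_0 = 743.5/EI
Flexibility coefficient — unit upward force at B: δ_{BB} = L³/(3EI) = 13.1/EI.
With EI = 62000 kN·m²: δ_0 = 0.011991 m and δ_{BB} = 0.000211 m/kN.
Compatibility — the spring shortens by R_B/k under the reaction it provides: δ_0 − R_B·δ_{BB} = R_B/k. With 1/k = 0.00008 m/kN, R_B = δ_0 / (δ_{BB} + 1/k) = 0.011991 / (0.000211 + 0.00008) = 41.16 kN.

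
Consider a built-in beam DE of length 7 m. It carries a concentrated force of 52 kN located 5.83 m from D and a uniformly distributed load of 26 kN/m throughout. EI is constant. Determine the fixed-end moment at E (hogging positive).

Take the two fixed-end moments M_D, M_E as redundants; the released structure is the simple span DE.
On the primary (simply-supported) span, the end slopes from the loading are:
  at D: point load 52 at a = 5.83: Pab(L + b)/(6LEI) = 69/EI
  at E: point load 52 at a = 5.83: Pab(L + a)/(6LEI) = 108.4/EI
  at D: UDL 26: wL³/(24EI) = 371.6/EI
  at E: UDL 26: wL³/(24EI) = 371.6/EI
  θ_D0 = 440.6/EI,  θ_E0 = 479.9/EI
Flexibility coefficients: a unit moment at one end gives L/(3EI) there and L/(6EI) at the far end, so f₁₁ = f₂₂ = 2.333/EI and f₁₂ = f₂₁ = 1.167/EI.
Compatibility — zero rotation at each built-in end:
  2.333 M_D + 1.167 M_E = 440.6
  1.167 M_D + 2.333 M_E = 479.9
Solving the pair gives M_D = 114.6 kN·m and M_E = 148.4 kN·m (hogging).

M_E = 148.4 kN·m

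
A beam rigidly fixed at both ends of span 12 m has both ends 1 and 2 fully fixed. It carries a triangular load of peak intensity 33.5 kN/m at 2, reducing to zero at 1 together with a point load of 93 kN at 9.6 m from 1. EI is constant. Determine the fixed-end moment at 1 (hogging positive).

Release both end moments; the primary structure is a simply-supported span 12 with redundants M_1 and M_2.
End rotations of the released simple span under the applied load (×1/EI):
  at 1: triangular load, peak 33.5: 7w₀L³/(360EI) = 1126/EI
  at 2: triangular load, peak 33.5: w₀L³/(45EI) = 1286/EI
  at 1: point load 93 at a = 9.6: Pab(L + b)/(6LEI) = 428.5/EI
  at 2: point load 93 at a = 9.6: Pab(L + a)/(6LEI) = 642.8/EI
  θ_10 = 1554/EI,  θ_20 = 1929/EI
Flexibility coefficients: a unit moment at one end gives L/(3EI) there and L/(6EI) at the far end, so f₁₁ = f₂₂ = 4/EI and f₁₂ = f₂₁ = 2/EI.
Compatibility — zero rotation at each built-in end:
  4 M_1 + 2 M_2 = 1554
  2 M_1 + 4 M_2 = 1929
Solving the pair gives M_1 = 196.5 kN·m and M_2 = 384 kN·m (hogging).

M_1 = 196.5 kN·m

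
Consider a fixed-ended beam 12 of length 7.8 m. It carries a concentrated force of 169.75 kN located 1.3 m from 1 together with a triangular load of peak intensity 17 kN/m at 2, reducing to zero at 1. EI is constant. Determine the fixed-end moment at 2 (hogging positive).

M_2 = 82.36 kN·m

Release both end moments; the primary structure is a simply-supported span 12 with redundants M_1 and M_2.
Simple-span end rotations at 1 and 2 under the given loads:
  at 1: point load 169.75 at a = 1.3: Pab(L + b)/(6LEI) = 438.3/EI
  at 2: point load 169.75 at a = 1.3: Pab(L + a)/(6LEI) = 278.9/EI
  at 1: triangular load, peak 17: 7w₀L³/(360EI) = 156.9/EI
  at 2: triangular load, peak 17: w₀L³/(45EI) = 179.3/EI
  θ_10 = 595.2/EI,  θ_20 = 458.2/EI
Flexibility coefficients: a unit moment at one end gives L/(3EI) there and L/(6EI) at the far end, so f₁₁ = f₂₂ = 2.6/EI and f₁₂ = f₂₁ = 1.3/EI.
Compatibility — zero rotation at each built-in end:
  2.6 M_1 + 1.3 M_2 = 595.2
  1.3 M_1 + 2.6 M_2 = 458.2
Solving the pair gives M_1 = 187.7 kN·m and M_2 = 82.36 kN·m (hogging).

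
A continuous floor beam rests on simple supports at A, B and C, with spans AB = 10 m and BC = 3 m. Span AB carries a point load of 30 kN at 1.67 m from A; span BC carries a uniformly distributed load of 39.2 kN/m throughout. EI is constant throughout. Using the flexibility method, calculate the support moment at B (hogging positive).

Take M_B as the redundant. Released structure: two simple spans AB and BC with a hinge at B.
Rotations at B on the released spans (each span's end-slope, ×1/EI):
  span AB: point load 30 at a = 1.67: Pab(L + a)/(6LEI) = 81.17/EI
  span BC: UDL 39.2: wL³/(24EI) = 44.1/EI
  relative rotation θ_0 = (81.17 + 44.1)/EI = 125.3/EI
A unit hogging moment at B produces rotation L₁/(3EI) + L₂/(3EI) = 4.333/EI.
Compatibility: M_B·(L₁+L₂)/(3EI) = θ_0, giving M_B = 28.91 kN·m (hogging).

M_B = 28.91 kN·m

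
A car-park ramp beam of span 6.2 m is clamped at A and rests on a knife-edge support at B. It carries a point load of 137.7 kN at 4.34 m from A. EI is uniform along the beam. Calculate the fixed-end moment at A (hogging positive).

Release the roller at B. Primary structure: cantilever fixed at A.
Downward deflection at the released point B due to the loads:
  point load 137.7 at a = 4.34: Pa²(3L − a)/(6EI) = 6164/EI
Tip deflection under a unit load at B: L³/(3EI) = 79.44/EI.
The prop prevents deflection at B: R_B = δ_0/δ_{BB} = 6164/79.44 = 77.59 kN.
Moment equilibrium about A: M_A = Σ(load moments about A) − R_B·L = 597.6 − 77.59×6.2 = 116.5 kN·m.

M_A = 116.5 kN·m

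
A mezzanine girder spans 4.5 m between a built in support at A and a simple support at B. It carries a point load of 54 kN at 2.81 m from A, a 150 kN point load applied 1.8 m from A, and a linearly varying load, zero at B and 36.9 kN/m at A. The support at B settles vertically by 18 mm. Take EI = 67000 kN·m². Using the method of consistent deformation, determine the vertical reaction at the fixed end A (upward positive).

Choose R_B as the redundant. The primary structure is the cantilever fixed at A.
Primary-structure tip deflection at B by superposition:
  point load 54 at a = 2.81: Pa²(3L − a)/(6EI) = 759.7/EI
  point load 150 at a = 1.8: Pa²(3L − a)/(6EI) = 947.7/EI
  triangular load, peak 36.9 at the fixed end: w₀L⁴/(30EI) = 504.4/EI
  δ_0 = 2212/EI
Tip deflection under a unit load at B: L³/(3EI) = 30.38/EI.
With EI = 67000 kN·m²: δ_0 = 0.033011 m and δ_{BB} = 0.000453 m/kN.
Compatibility — the beam at B must follow the support down by 0.018 m: δ_0 − R_B·δ_{BB} = 0.018, so R_B = (0.033011 − 0.018)/0.000453 = 33.11 kN.
Vertical equilibrium: R_A = ΣP − R_B = 287 − 33.11 = 253.9 kN.

R_A = 253.9 kN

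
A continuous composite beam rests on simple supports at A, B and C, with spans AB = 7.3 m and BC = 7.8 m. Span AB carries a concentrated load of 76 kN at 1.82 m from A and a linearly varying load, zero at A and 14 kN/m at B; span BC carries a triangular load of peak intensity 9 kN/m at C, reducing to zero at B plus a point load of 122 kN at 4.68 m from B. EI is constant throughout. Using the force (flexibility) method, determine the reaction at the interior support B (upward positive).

R_B = 154.5 kN

Release continuity at B by inserting a hinge; the redundant is the internal moment M_B. The primary structure is two simply-supported spans AB and BC.
Discontinuity in slope at B on the released structure — sum the simple-span end rotations:
  span AB: point load 76 at a = 1.82: Pab(L + a)/(6LEI) = 157.8/EI
  span AB: triangular load, peak 14: w₀L³/(45EI) = 121/EI
  span BC: triangular load, peak 9: 7w₀L³/(360EI) = 83.05/EI
  span BC: point load 122 at a = 4.68: Pab(L + b)/(6LEI) = 415.7/EI
  relative rotation θ_0 = (278.9 + 498.7)/EI = 777.6/EI
A unit hogging moment at B produces rotation L₁/(3EI) + L₂/(3EI) = 5.033/EI.
Compatibility: M_B·(L₁+L₂)/(3EI) = θ_0, giving M_B = 154.5 kN·m (hogging).
Span AB, ΣM about A with M_B applied at B: R_B^{AB}·7.3 = 387 + 154.5, so R_B^{AB} = 74.18 kN and R_A = 127.1 − 74.18 = 52.92 kN.
Span BC, ΣM about C: R_B^{BC}·7.8 = 471.9 + 154.5, so R_B^{BC} = 80.31 kN and R_C = 157.1 − 80.31 = 76.79 kN.
R_B = 74.18 + 80.31 = 154.5 kN.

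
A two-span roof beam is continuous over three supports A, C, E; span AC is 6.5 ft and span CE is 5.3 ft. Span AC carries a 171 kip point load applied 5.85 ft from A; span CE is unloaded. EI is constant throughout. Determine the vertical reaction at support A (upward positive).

Release continuity at C by inserting a hinge; the redundant is the internal moment M_C. The primary structure is two simply-supported spans AC and CE.
End slopes at the hinge C, treating each span as simply supported:
  span AC: point load 171 at a = 5.85: Pab(L + a)/(6LEI) = 205.9/EI
  relative rotation θ_0 = (205.9 + 0)/EI = 205.9/EI
A unit hogging moment at C produces rotation L₁/(3EI) + L₂/(3EI) = 3.933/EI.
Slope continuity at C: θ_0 = M_C·3.933/EI, so M_C = 205.9/3.933 = 52.35 kip·ft (hogging).
Span AC, ΣM about A with M_C applied at C: R_C^{AC}·6.5 = 1000 + 52.35, so R_C^{AC} = 162 kip and R_A = 171 − 162 = 9.046 kip.

R_A = 9.046 kip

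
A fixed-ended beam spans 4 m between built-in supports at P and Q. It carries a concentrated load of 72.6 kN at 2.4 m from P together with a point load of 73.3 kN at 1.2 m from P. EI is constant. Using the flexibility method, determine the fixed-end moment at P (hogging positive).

Take the two fixed-end moments M_P, M_Q as redundants; the released structure is the simple span PQ.
End rotations of the released simple span under the applied load (×1/EI):
  at P: point load 72.6 at a = 2.4: Pab(L + b)/(6LEI) = 65.05/EI
  at Q: point load 72.6 at a = 2.4: Pab(L + a)/(6LEI) = 74.34/EI
  at P: point load 73.3 at a = 1.2: Pab(L + b)/(6LEI) = 69.78/EI
  at Q: point load 73.3 at a = 1.2: Pab(L + a)/(6LEI) = 53.36/EI
  θ_P0 = 134.8/EI,  θ_Q0 = 127.7/EI
Flexibility coefficients: a unit moment at one end gives L/(3EI) there and L/(6EI) at the far end, so f₁₁ = f₂₂ = 1.333/EI and f₁₂ = f₂₁ = 0.6667/EI.
Compatibility — zero rotation at each built-in end:
  1.333 M_P + 0.6667 M_Q = 134.8
  0.6667 M_P + 1.333 M_Q = 127.7
Solving the pair gives M_P = 70.98 kN·m and M_Q = 60.29 kN·m (hogging).

M_P = 70.98 kN·m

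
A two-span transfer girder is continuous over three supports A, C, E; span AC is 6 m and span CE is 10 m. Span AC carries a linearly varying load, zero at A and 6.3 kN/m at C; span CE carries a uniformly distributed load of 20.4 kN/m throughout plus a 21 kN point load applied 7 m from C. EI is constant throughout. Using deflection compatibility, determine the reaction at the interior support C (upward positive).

Release continuity at C by inserting a hinge; the redundant is the internal moment M_C. The primary structure is two simply-supported spans AC and CE.
End slopes at the hinge C, treating each span as simply supported:
  span AC: triangular load, peak 6.3: w₀L³/(45EI) = 30.24/EI
  span CE: UDL 20.4: wL³/(24EI) = 850/EI
  span CE: point load 21 at a = 7: Pab(L + b)/(6LEI) = 95.55/EI
  relative rotation θ_0 = (30.24 + 945.5)/EI = 975.8/EI
A unit hogging moment at C produces rotation L₁/(3EI) + L₂/(3EI) = 5.333/EI.
Compatibility: M_C·(L₁+L₂)/(3EI) = θ_0, giving M_C = 183 kN·m (hogging).
Span AC, ΣM about A with M_C applied at C: R_C^{AC}·6 = 75.6 + 183, so R_C^{AC} = 43.09 kN and R_A = 18.9 − 43.09 = -24.19 kN.
Span CE, ΣM about E: R_C^{CE}·10 = 1083 + 183, so R_C^{CE} = 126.6 kN and R_E = 225 − 126.6 = 98.4 kN.
R_C = 43.09 + 126.6 = 169.7 kN.

R_C = 169.7 kN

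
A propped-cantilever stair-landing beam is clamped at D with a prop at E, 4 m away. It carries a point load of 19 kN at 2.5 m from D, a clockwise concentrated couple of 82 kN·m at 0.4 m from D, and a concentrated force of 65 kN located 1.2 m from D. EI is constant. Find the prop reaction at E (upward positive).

R_E = 22.55 kN

Release the roller at E. Primary structure: cantilever fixed at D.
Deflection at E on the released cantilever, summing each load's contribution:
  point load 19 at a = 2.5: Pa²(3L − a)/(6EI) = 188/EI
  clockwise couple 82 at a = 0.4: M₀a(2L − a)/(2EI) = 124.6/EI
  point load 65 at a = 1.2: Pa²(3L − a)/(6EI) = 168.5/EI
  δ_0 = 481.1/EI
Flexibility coefficient — unit upward force at E: δ_{EE} = L³/(3EI) = 21.33/EI.
The prop prevents deflection at E: R_E = δ_0/δ_{EE} = 481.1/21.33 = 22.55 kN.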